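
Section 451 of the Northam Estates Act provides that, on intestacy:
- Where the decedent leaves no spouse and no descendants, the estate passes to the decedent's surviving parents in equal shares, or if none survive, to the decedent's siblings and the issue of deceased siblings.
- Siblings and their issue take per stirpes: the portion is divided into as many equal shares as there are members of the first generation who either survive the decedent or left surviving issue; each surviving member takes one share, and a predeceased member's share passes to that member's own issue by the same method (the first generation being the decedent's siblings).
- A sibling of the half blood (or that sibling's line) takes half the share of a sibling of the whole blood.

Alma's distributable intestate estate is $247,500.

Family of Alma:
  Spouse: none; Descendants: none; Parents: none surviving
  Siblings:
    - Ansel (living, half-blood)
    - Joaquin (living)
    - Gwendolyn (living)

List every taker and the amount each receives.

Ansel: $49,500; Joaquin: $99,000; Gwendolyn: $99,000

The entire $247,500 passes to the siblings and their issue.
Counting each half-blood sibling's line as half a unit, there are 5/2 units in $247,500, so one unit is $99,000. Whole-blood lines (Joaquin and Gwendolyn) take $99,000 each; half-blood lines (Ansel) take $49,500 each.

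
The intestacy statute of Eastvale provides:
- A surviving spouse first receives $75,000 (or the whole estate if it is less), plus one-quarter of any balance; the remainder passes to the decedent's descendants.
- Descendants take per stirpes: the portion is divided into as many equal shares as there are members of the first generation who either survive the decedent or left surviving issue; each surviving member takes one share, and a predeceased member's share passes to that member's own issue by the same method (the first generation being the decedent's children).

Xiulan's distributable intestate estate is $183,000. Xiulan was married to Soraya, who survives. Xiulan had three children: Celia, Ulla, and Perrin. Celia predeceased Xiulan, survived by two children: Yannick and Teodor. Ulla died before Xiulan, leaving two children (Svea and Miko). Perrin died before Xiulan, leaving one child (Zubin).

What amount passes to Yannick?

Yannick receives $13,500.

Soraya first takes $75,000, leaving a balance of $108,000. Soraya then takes one-quarter of the balance ($27,000), for a total of $102,000. The remaining $81,000 passes to the descendants.
The descendants' portion ($81,000) is divided into 3 shares of $27,000: Celia's $27,000 share passes to Celia's issue; Ulla's $27,000 share passes to Ulla's issue; Perrin's $27,000 share passes to Perrin's issue.
Celia's share ($27,000) is divided into 2 shares of $13,500: Yannick and Teodor each take $13,500.
Ulla's share ($27,000) is divided into 2 shares of $13,500: Svea and Miko each take $13,500.
Perrin's share ($27,000) passes entirely to Zubin.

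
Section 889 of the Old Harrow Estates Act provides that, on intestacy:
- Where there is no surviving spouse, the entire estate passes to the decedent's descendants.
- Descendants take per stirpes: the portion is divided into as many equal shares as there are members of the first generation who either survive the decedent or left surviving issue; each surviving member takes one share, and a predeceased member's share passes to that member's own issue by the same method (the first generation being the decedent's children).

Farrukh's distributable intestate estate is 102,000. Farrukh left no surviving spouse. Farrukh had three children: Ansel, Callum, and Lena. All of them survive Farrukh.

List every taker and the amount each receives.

Ansel: 34,000; Callum: 34,000; Lena: 34,000

The entire 102,000 passes to the descendants.
That amount (102,000) is divided into 3 shares of 34,000: Ansel, Callum, and Lena each take 34,000.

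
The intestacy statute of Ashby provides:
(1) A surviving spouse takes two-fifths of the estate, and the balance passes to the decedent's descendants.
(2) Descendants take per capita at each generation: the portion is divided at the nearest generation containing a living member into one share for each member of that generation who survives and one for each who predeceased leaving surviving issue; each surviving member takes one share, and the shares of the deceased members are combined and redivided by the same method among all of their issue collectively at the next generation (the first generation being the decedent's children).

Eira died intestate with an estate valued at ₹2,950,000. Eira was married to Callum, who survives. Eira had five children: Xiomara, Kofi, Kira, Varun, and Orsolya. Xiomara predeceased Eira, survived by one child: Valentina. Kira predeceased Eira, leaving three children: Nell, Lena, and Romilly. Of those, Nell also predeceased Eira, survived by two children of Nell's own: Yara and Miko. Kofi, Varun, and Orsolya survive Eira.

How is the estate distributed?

Callum: ₹1,180,000; Valentina: ₹177,000; Kofi: ₹354,000; Yara: ₹88,500; Miko: ₹88,500; Lena: ₹177,000; Romilly: ₹177,000; Varun: ₹354,000; Orsolya: ₹354,000

Callum takes two-fifths of ₹2,950,000 = ₹1,180,000. The remaining ₹1,770,000 passes to the descendants.
The descendants' portion (₹1,770,000) is divided at the children's generation into 5 shares of ₹354,000. Kofi, Varun, and Orsolya each take ₹354,000. The 2 shares of the deceased (Xiomara and Kira) are combined into a pool of ₹708,000.
That pool (₹708,000) is divided at the grandchildren's generation into 4 shares of ₹177,000. Valentina, Lena, and Romilly each take ₹177,000. The remaining share for the deceased Nell (₹177,000) is carried to the next generation.
That pool (₹177,000) is divided at the great-grandchildren's generation equally among Yara and Miko: ₹88,500 each.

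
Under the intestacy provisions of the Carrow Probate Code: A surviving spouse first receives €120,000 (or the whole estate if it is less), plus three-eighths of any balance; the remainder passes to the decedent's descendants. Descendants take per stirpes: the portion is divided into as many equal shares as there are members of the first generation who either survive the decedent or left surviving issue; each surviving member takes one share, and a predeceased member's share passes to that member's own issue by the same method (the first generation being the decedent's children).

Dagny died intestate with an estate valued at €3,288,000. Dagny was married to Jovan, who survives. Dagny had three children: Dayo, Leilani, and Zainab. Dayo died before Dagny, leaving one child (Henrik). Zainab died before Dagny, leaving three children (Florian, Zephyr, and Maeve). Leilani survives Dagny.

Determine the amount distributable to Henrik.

Jovan first takes €120,000, leaving a balance of €3,168,000. Jovan then takes three-eighths of the balance (€1,188,000), for a total of €1,308,000. The remaining €1,980,000 passes to the descendants.
The descendants' portion (€1,980,000) is divided into 3 shares of €660,000: Leilani takes €660,000; Dayo's €660,000 share passes to Dayo's issue; Zainab's €660,000 share passes to Zainab's issue.
Dayo's share (€660,000) passes entirely to Henrik.
Zainab's share (€660,000) is divided into 3 shares of €220,000: Florian, Zephyr, and Maeve each take €220,000.

Henrik receives €660,000.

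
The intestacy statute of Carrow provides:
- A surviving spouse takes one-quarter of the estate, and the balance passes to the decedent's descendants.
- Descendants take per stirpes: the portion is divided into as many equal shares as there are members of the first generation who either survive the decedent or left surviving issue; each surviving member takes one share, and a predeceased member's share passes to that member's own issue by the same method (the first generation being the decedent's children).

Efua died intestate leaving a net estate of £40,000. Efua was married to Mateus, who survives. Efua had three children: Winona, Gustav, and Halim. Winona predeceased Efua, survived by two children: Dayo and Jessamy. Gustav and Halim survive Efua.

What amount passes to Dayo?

Mateus takes one-quarter of £40,000 = £10,000. The remaining £30,000 passes to the descendants.
The descendants' portion (£30,000) is divided into 3 shares of £10,000: Gustav and Halim each take £10,000; Winona's £10,000 share passes to Winona's issue.
Winona's share (£10,000) is divided into 2 shares of £5,000: Dayo and Jessamy each take £5,000.

Dayo receives £5,000.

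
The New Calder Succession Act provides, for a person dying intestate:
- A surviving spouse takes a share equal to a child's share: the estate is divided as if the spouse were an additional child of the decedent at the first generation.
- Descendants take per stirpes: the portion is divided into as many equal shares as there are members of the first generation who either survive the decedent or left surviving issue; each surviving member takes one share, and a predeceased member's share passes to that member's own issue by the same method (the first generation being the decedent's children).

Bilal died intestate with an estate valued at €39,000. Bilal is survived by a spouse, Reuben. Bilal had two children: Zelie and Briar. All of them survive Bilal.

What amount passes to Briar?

The spouse counts as an additional share at the children's level, so there are 3 primary shares of €13,000. Reuben takes one such share (€13,000).
The children's combined portion (€26,000) is divided into 2 shares of €13,000: Zelie and Briar each take €13,000.

Briar receives €13,000.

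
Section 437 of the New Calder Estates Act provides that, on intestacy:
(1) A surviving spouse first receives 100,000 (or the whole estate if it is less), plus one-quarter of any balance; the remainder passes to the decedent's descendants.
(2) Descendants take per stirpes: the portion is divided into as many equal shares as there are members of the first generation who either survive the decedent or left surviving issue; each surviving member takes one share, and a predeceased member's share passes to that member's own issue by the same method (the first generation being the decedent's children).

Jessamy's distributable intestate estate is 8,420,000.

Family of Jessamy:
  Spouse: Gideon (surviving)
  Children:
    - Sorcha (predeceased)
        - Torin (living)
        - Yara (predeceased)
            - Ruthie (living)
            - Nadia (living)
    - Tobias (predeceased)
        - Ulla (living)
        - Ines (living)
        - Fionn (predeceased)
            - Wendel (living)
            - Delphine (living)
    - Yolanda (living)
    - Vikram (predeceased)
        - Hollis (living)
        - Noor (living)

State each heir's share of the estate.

Gideon: 2,180,000; Torin: 780,000; Ruthie: 390,000; Nadia: 390,000; Ulla: 520,000; Ines: 520,000; Wendel: 260,000; Delphine: 260,000; Yolanda: 1,560,000; Hollis: 780,000; Noor: 780,000

Gideon first takes 100,000, leaving a balance of 8,320,000. Gideon then takes one-quarter of the balance (2,080,000), for a total of 2,180,000. The remaining 6,240,000 passes to the descendants.
The descendants' portion (6,240,000) is divided into 4 shares of 1,560,000: Yolanda takes 1,560,000; Sorcha's 1,560,000 share passes to Sorcha's issue; Tobias's 1,560,000 share passes to Tobias's issue; Vikram's 1,560,000 share passes to Vikram's issue.
Sorcha's share (1,560,000) is divided into 2 shares of 780,000: Torin takes 780,000; Yara's 780,000 share passes to Yara's issue.
Yara's share (780,000) is divided into 2 shares of 390,000: Ruthie and Nadia each take 390,000.
Tobias's share (1,560,000) is divided into 3 shares of 520,000: Ulla and Ines each take 520,000; Fionn's 520,000 share passes to Fionn's issue.
Fionn's share (520,000) is divided into 2 shares of 260,000: Wendel and Delphine each take 260,000.
Vikram's share (1,560,000) is divided into 2 shares of 780,000: Hollis and Noor each take 780,000.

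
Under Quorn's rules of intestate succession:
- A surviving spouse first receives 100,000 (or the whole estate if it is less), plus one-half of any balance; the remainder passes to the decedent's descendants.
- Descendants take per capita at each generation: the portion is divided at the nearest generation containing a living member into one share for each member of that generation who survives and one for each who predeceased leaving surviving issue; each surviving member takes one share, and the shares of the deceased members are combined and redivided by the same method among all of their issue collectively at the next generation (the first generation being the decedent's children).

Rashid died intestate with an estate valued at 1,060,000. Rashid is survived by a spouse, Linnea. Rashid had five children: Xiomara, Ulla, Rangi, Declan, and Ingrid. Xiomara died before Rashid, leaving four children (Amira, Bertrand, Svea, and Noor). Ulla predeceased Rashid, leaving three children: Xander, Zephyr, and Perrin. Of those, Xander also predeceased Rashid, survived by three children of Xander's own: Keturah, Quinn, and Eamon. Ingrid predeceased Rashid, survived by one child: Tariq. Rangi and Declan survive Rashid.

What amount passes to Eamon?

Linnea first takes 100,000, leaving a balance of 960,000. Linnea then takes one-half of the balance (480,000), for a total of 580,000. The remaining 480,000 passes to the descendants.
The descendants' portion (480,000) is divided at the children's generation into 5 shares of 96,000. Rangi and Declan each take 96,000. The 3 shares of the deceased (Xiomara, Ulla, and Ingrid) are combined into a pool of 288,000.
That pool (288,000) is divided at the grandchildren's generation into 8 shares of 36,000. Amira, Bertrand, Svea, Noor, Zephyr, Perrin, and Tariq each take 36,000. The remaining share for the deceased Xander (36,000) is carried to the next generation.
That pool (36,000) is divided at the great-grandchildren's generation equally among Keturah, Quinn, and Eamon: 12,000 each.

Eamon receives 12,000.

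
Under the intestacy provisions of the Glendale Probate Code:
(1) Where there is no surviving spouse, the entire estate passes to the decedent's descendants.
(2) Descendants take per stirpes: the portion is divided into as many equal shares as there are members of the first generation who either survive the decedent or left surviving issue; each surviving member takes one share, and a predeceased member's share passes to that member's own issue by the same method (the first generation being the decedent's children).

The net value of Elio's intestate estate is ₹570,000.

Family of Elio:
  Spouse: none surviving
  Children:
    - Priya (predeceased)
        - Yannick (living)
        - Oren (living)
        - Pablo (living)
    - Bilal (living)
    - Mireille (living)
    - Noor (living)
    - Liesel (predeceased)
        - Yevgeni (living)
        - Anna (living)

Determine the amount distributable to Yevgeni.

The entire ₹570,000 passes to the descendants.
That amount (₹570,000) is divided into 5 shares of ₹114,000: Bilal, Mireille, and Noor each take ₹114,000; Priya's ₹114,000 share passes to Priya's issue; Liesel's ₹114,000 share passes to Liesel's issue.
Priya's share (₹114,000) is divided into 3 shares of ₹38,000: Yannick, Oren, and Pablo each take ₹38,000.
Liesel's share (₹114,000) is divided into 2 shares of ₹57,000: Yevgeni and Anna each take ₹57,000.

Yevgeni receives ₹57,000.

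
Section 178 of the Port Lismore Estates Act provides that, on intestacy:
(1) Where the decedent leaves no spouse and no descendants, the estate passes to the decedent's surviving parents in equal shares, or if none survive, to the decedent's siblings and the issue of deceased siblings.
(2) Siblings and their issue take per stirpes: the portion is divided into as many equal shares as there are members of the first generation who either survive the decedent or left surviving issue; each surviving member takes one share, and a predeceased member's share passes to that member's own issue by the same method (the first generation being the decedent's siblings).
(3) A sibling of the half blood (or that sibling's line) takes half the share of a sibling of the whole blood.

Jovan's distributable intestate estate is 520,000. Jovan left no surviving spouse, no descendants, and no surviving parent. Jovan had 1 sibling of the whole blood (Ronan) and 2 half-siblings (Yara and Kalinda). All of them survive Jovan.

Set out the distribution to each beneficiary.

Ronan: 260,000; Yara: 130,000; Kalinda: 130,000

The entire 520,000 passes to the siblings and their issue.
Counting each half-blood sibling's line as half a unit, there are 2 units in 520,000, so one unit is 260,000. Whole-blood lines (Ronan) take 260,000 each; half-blood lines (Yara and Kalinda) take 130,000 each.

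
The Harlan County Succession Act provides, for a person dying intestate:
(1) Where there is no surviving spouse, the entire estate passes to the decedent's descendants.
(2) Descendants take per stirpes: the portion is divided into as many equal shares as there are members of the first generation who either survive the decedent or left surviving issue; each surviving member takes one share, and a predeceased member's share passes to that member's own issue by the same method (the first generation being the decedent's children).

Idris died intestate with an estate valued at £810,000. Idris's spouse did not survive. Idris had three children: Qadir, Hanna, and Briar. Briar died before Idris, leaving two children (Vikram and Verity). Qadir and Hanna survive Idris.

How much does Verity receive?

The entire £810,000 passes to the descendants.
That amount (£810,000) is divided into 3 shares of £270,000: Qadir and Hanna each take £270,000; Briar's £270,000 share passes to Briar's issue.
Briar's share (£270,000) is divided into 2 shares of £135,000: Vikram and Verity each take £135,000.

Verity receives £135,000.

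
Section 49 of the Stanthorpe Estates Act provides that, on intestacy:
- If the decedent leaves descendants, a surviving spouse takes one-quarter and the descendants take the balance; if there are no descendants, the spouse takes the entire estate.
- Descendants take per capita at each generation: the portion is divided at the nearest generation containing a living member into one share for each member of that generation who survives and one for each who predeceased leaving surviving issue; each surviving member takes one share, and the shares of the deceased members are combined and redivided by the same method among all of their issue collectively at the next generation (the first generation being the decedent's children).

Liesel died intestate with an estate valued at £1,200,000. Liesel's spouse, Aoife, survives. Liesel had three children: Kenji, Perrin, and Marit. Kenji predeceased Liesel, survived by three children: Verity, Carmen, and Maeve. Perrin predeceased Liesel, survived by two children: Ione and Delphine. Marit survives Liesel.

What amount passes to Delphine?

Aoife takes one-quarter of £1,200,000 = £300,000. The remaining £900,000 passes to the descendants.
The descendants' portion (£900,000) is divided at the children's generation into 3 shares of £300,000. Marit takes £300,000. The 2 shares of the deceased (Kenji and Perrin) are combined into a pool of £600,000.
That pool (£600,000) is divided at the grandchildren's generation equally among Verity, Carmen, Maeve, Ione, and Delphine: £120,000 each.

Delphine receives £120,000.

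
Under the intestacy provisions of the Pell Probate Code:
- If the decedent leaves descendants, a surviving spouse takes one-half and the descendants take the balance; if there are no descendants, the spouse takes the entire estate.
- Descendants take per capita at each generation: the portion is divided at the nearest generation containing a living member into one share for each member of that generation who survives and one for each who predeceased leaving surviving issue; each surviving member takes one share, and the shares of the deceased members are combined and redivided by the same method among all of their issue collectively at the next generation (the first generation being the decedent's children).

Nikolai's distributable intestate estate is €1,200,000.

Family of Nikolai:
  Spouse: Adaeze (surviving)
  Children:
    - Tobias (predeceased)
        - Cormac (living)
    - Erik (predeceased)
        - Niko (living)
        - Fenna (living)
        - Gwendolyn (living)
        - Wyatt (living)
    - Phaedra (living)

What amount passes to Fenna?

Fenna receives €80,000.

Adaeze takes one-half of €1,200,000 = €600,000. The remaining €600,000 passes to the descendants.
The descendants' portion (€600,000) is divided at the children's generation into 3 shares of €200,000. Phaedra takes €200,000. The 2 shares of the deceased (Tobias and Erik) are combined into a pool of €400,000.
That pool (€400,000) is divided at the grandchildren's generation equally among Cormac, Niko, Fenna, Gwendolyn, and Wyatt: €80,000 each.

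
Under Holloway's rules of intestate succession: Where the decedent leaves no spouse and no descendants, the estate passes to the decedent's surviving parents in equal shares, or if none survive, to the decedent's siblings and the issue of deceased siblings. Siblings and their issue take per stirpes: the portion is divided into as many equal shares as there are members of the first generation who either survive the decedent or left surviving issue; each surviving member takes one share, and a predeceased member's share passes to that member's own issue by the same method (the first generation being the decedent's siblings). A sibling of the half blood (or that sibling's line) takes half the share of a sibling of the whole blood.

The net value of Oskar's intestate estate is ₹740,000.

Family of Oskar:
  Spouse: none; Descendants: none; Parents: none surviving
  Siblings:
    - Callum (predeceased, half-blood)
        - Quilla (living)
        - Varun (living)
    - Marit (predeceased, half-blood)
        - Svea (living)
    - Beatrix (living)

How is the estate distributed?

Quilla: ₹92,500; Varun: ₹92,500; Svea: ₹185,000; Beatrix: ₹370,000

The entire ₹740,000 passes to the siblings and their issue.
Counting each half-blood sibling's line as half a unit, there are 2 units in ₹740,000, so one unit is ₹370,000. Whole-blood lines (Beatrix) take ₹370,000 each; half-blood lines (Callum and Marit) take ₹185,000 each.
Callum's share (₹185,000) is divided into 2 shares of ₹92,500: Quilla and Varun each take ₹92,500.
Marit's share (₹185,000) passes entirely to Svea.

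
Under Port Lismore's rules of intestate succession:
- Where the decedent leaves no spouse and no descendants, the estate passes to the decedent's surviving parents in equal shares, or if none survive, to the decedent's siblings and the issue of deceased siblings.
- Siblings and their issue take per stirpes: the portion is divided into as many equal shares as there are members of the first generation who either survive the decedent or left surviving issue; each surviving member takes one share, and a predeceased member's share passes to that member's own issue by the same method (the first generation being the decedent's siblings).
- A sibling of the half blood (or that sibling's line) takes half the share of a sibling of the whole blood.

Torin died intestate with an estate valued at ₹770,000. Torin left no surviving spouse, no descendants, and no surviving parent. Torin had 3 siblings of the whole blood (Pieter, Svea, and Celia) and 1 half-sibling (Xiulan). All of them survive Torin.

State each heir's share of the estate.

The entire ₹770,000 passes to the siblings and their issue.
Counting each half-blood sibling's line as half a unit, there are 7/2 units in ₹770,000, so one unit is ₹220,000. Whole-blood lines (Pieter, Svea, and Celia) take ₹220,000 each; half-blood lines (Xiulan) take ₹110,000 each.

Pieter: ₹220,000; Svea: ₹220,000; Celia: ₹220,000; Xiulan: ₹110,000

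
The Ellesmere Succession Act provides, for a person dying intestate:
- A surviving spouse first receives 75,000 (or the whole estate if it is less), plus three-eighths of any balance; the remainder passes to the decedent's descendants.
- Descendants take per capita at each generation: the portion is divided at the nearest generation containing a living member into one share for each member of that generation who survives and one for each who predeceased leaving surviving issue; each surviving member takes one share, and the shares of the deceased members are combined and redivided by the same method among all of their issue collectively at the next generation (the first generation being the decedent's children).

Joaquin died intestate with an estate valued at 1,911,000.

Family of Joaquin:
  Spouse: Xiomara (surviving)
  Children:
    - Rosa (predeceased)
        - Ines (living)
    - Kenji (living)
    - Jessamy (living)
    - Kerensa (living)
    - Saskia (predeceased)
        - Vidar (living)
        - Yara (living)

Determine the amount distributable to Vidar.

Vidar receives 153,000.

Xiomara first takes 75,000, leaving a balance of 1,836,000. Xiomara then takes three-eighths of the balance (688,500), for a total of 763,500. The remaining 1,147,500 passes to the descendants.
The descendants' portion (1,147,500) is divided at the children's generation into 5 shares of 229,500. Kenji, Jessamy, and Kerensa each take 229,500. The 2 shares of the deceased (Rosa and Saskia) are combined into a pool of 459,000.
That pool (459,000) is divided at the grandchildren's generation equally among Ines, Vidar, and Yara: 153,000 each.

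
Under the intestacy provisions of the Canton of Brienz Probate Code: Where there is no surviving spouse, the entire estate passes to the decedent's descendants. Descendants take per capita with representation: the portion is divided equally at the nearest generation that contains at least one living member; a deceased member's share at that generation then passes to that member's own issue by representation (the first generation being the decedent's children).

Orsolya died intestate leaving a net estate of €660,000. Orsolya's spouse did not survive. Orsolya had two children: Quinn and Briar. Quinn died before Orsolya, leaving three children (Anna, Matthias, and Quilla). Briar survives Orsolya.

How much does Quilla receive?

The entire €660,000 passes to the descendants.
That amount (€660,000) is divided into 2 shares of €330,000: Briar takes €330,000; Quinn's €330,000 share passes to Quinn's issue.
Quinn's share (€330,000) is divided into 3 shares of €110,000: Anna, Matthias, and Quilla each take €110,000.

Quilla receives €110,000.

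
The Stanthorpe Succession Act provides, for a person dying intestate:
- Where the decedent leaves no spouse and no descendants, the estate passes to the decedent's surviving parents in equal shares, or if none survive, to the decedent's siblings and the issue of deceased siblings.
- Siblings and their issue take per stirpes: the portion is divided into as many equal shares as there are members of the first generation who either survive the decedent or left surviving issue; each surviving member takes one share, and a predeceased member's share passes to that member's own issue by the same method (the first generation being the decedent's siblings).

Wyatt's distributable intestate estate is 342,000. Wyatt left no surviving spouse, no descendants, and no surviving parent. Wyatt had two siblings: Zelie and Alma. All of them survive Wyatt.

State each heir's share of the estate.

Zelie: 171,000; Alma: 171,000

The entire 342,000 passes to the siblings and their issue.
That amount (342,000) is divided into 2 shares of 171,000: Zelie and Alma each take 171,000.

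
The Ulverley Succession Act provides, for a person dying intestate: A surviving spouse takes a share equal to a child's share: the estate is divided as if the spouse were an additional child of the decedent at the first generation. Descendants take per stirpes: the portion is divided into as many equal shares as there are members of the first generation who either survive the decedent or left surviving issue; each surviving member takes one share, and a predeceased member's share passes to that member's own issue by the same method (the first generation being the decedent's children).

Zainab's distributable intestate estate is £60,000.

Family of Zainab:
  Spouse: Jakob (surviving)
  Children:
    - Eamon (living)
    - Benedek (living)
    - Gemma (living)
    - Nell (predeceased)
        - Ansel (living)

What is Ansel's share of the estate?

The spouse counts as an additional share at the children's level, so there are 5 primary shares of £12,000. Jakob takes one such share (£12,000).
The children's combined portion (£48,000) is divided into 4 shares of £12,000: Eamon, Benedek, and Gemma each take £12,000; Nell's £12,000 share passes to Nell's issue.
Nell's share (£12,000) passes entirely to Ansel.

Ansel receives £12,000.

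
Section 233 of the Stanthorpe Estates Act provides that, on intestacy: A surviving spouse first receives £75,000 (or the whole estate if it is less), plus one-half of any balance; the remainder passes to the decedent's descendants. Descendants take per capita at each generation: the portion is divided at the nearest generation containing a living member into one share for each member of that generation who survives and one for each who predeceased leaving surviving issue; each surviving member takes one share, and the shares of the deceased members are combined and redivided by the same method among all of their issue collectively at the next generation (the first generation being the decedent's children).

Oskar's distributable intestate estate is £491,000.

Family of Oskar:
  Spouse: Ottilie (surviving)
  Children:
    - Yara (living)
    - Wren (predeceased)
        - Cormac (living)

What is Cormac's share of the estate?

Ottilie first takes £75,000, leaving a balance of £416,000. Ottilie then takes one-half of the balance (£208,000), for a total of £283,000. The remaining £208,000 passes to the descendants.
The descendants' portion (£208,000) is divided at the children's generation into 2 shares of £104,000. Yara takes £104,000. The remaining share for the deceased Wren (£104,000) is carried to the next generation.
That pool (£104,000) passes entirely to Cormac, the sole taker at the grandchildren's generation.

Cormac receives £104,000.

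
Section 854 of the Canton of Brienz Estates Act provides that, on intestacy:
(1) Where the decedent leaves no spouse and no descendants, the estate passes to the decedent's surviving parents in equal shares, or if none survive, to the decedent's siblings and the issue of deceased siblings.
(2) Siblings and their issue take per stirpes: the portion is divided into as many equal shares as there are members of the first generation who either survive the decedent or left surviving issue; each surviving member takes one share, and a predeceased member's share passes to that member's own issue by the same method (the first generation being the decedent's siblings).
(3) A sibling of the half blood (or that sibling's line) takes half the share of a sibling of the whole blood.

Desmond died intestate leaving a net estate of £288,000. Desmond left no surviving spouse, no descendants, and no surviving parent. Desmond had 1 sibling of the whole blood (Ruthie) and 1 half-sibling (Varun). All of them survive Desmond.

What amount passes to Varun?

The entire £288,000 passes to the siblings and their issue.
Counting each half-blood sibling's line as half a unit, there are 3/2 units in £288,000, so one unit is £192,000. Whole-blood lines (Ruthie) take £192,000 each; half-blood lines (Varun) take £96,000 each.

Varun receives £96,000.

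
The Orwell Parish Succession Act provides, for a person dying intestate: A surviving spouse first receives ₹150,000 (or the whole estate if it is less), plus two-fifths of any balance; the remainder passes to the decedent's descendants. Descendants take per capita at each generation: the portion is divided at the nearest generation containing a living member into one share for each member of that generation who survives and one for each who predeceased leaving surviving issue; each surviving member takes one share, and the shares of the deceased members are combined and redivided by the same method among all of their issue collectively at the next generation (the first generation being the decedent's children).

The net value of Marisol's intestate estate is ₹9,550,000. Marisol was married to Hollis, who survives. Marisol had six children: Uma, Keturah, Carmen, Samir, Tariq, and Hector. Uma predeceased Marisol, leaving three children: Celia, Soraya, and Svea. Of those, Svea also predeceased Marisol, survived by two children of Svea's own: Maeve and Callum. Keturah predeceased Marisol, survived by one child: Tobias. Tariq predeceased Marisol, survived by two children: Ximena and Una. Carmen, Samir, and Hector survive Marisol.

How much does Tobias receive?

Hollis first takes ₹150,000, leaving a balance of ₹9,400,000. Hollis then takes two-fifths of the balance (₹3,760,000), for a total of ₹3,910,000. The remaining ₹5,640,000 passes to the descendants.
The descendants' portion (₹5,640,000) is divided at the children's generation into 6 shares of ₹940,000. Carmen, Samir, and Hector each take ₹940,000. The 3 shares of the deceased (Uma, Keturah, and Tariq) are combined into a pool of ₹2,820,000.
That pool (₹2,820,000) is divided at the grandchildren's generation into 6 shares of ₹470,000. Celia, Soraya, Tobias, Ximena, and Una each take ₹470,000. The remaining share for the deceased Svea (₹470,000) is carried to the next generation.
That pool (₹470,000) is divided at the great-grandchildren's generation equally among Maeve and Callum: ₹235,000 each.

Tobias receives ₹470,000.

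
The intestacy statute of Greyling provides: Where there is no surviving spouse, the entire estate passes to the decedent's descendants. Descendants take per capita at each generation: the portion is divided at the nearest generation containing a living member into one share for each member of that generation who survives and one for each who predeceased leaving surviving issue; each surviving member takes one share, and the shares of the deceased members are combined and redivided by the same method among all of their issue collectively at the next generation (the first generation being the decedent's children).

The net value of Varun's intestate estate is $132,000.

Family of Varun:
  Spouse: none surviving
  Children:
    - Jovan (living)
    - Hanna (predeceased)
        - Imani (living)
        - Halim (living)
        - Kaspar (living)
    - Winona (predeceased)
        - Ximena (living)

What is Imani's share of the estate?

The entire $132,000 passes to the descendants.
That amount ($132,000) is divided at the children's generation into 3 shares of $44,000. Jovan takes $44,000. The 2 shares of the deceased (Hanna and Winona) are combined into a pool of $88,000.
That pool ($88,000) is divided at the grandchildren's generation equally among Imani, Halim, Kaspar, and Ximena: $22,000 each.

Imani receives $22,000.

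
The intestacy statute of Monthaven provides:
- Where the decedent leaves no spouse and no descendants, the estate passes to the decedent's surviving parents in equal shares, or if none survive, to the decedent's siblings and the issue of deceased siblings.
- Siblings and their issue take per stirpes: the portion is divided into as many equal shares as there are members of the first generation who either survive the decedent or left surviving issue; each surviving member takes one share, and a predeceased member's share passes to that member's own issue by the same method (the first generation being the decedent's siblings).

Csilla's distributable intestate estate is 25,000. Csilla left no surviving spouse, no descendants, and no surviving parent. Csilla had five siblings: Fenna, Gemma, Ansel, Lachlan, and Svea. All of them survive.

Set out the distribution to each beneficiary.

The entire 25,000 passes to the siblings and their issue.
That amount (25,000) is divided into 5 shares of 5,000: Fenna, Gemma, Ansel, Lachlan, and Svea each take 5,000.

Fenna: 5,000; Gemma: 5,000; Ansel: 5,000; Lachlan: 5,000; Svea: 5,000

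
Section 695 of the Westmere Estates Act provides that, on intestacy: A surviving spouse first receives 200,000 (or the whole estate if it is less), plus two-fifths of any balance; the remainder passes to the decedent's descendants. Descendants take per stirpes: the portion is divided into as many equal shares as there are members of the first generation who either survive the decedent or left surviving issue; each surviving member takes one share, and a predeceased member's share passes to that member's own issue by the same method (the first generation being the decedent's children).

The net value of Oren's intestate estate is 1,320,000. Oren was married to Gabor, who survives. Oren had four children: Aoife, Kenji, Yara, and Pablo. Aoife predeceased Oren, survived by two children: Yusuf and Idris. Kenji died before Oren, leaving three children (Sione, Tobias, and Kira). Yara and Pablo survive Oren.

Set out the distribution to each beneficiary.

Gabor first takes 200,000, leaving a balance of 1,120,000. Gabor then takes two-fifths of the balance (448,000), for a total of 648,000. The remaining 672,000 passes to the descendants.
The descendants' portion (672,000) is divided into 4 shares of 168,000: Yara and Pablo each take 168,000; Aoife's 168,000 share passes to Aoife's issue; Kenji's 168,000 share passes to Kenji's issue.
Aoife's share (168,000) is divided into 2 shares of 84,000: Yusuf and Idris each take 84,000.
Kenji's share (168,000) is divided into 3 shares of 56,000: Sione, Tobias, and Kira each take 56,000.

Gabor: 648,000; Yusuf: 84,000; Idris: 84,000; Sione: 56,000; Tobias: 56,000; Kira: 56,000; Yara: 168,000; Pablo: 168,000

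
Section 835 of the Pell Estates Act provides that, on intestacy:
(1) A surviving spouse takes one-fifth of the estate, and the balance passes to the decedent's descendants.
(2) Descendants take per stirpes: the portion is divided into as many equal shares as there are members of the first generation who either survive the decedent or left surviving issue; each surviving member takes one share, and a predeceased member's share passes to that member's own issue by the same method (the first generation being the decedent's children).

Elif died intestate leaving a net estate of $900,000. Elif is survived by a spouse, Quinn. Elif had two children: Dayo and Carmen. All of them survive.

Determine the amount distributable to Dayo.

Quinn takes one-fifth of $900,000 = $180,000. The remaining $720,000 passes to the descendants.
The descendants' portion ($720,000) is divided into 2 shares of $360,000: Dayo and Carmen each take $360,000.

Dayo receives $360,000.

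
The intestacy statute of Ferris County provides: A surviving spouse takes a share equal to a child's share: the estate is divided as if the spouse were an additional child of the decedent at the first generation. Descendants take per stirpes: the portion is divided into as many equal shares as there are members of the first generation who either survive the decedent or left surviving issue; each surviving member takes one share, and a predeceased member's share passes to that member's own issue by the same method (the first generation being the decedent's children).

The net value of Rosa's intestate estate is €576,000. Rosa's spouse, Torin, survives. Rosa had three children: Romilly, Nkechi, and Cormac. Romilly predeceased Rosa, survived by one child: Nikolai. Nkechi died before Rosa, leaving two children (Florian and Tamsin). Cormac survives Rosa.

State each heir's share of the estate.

Torin: €144,000; Nikolai: €144,000; Florian: €72,000; Tamsin: €72,000; Cormac: €144,000

The spouse counts as an additional share at the children's level, so there are 4 primary shares of €144,000. Torin takes one such share (€144,000).
The children's combined portion (€432,000) is divided into 3 shares of €144,000: Cormac takes €144,000; Romilly's €144,000 share passes to Romilly's issue; Nkechi's €144,000 share passes to Nkechi's issue.
Romilly's share (€144,000) passes entirely to Nikolai.
Nkechi's share (€144,000) is divided into 2 shares of €72,000: Florian and Tamsin each take €72,000.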